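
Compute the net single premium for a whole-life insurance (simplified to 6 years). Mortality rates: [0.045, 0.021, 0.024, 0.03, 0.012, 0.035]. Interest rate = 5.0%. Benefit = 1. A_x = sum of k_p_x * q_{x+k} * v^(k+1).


v = 0.952381
Year 0: k_p_x=1.0, q=0.045, term=0.042857
Year 1: k_p_x=0.955, q=0.021, term=0.01819
Year 2: k_p_x=0.934945, q=0.024, term=0.019383
Year 3: k_p_x=0.912506, q=0.03, term=0.022522
Year 4: k_p_x=0.885131, q=0.012, term=0.008322
Year 5: k_p_x=0.87451, q=0.035, term=0.02284
A_x = 0.1341


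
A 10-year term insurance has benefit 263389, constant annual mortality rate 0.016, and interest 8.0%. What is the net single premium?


NSP = benefit * sum_{k=0}^{n-1} k_p_x * q * v^(k+1)
With constant q=0.016, v=0.925926
Sum = 0.100967
NSP = 263389 * 0.100967
= 26593.6365


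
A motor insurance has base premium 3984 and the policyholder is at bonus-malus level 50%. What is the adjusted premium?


adjusted = base * BM_level / 100
= 3984 * 50 / 100
= 3984 * 0.5
= 1992.0


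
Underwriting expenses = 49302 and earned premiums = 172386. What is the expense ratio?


Expense ratio = expenses / premiums
= 49302 / 172386
= 0.286


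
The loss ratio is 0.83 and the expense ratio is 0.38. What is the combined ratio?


Combined ratio = loss ratio + expense ratio
= 0.83 + 0.38
= 1.21


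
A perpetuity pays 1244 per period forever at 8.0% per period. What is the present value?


PV = PMT / i
= 1244 / 0.08
= 15550.0


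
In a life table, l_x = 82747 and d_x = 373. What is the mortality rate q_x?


q_x = d_x / l_x
= 373 / 82747
= 0.0045


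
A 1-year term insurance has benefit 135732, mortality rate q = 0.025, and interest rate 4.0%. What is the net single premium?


NSP = benefit * q * v
v = 1/(1+i) = 0.961538
NSP = 135732 * 0.025 * 0.961538
= 3262.7885


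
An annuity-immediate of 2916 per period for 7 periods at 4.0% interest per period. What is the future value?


FV = PMT * ((1+i)^n - 1) / i
= 2916 * ((1.04)^7 - 1) / 0.04
= 2916 * (1.315932 - 1) / 0.04
= 23031.4267


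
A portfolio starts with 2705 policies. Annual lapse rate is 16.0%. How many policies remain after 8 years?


remaining = initial * (1 - lapse)^years
= 2705 * (1 - 0.16)^8
= 2705 * 0.247876
= 670.5043


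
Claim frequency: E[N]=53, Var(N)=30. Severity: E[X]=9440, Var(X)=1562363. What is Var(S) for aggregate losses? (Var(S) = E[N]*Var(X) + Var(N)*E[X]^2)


Var(S) = E[N]*Var(X) + Var(N)*E[X]^2
= 53*1562363 + 30*9440^2
= 82805239 + 2673408000
= 2.7562e+09


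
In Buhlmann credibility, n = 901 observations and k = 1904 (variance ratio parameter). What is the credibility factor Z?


Z = n / (n + k)
= 901 / (901 + 1904)
= 901 / 2805
= 0.3212


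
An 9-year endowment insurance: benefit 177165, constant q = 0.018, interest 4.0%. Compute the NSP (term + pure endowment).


Term component = 22178.3189
Pure endowment = 9_p_x * v^9 * benefit = 0.849187 * 0.702587 * 177165 = 105701.5279
NSP = 127879.8468


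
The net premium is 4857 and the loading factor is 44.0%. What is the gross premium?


Gross = net * (1 + loading)
= 4857 * (1 + 0.44)
= 4857 * 1.44
= 6994.08


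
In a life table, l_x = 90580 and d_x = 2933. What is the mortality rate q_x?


q_x = d_x / l_x
= 2933 / 90580
= 0.0324


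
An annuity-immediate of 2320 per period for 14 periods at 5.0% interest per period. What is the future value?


FV = PMT * ((1+i)^n - 1) / i
= 2320 * ((1.05)^14 - 1) / 0.05
= 2320 * (1.979932 - 1) / 0.05
= 45468.8262


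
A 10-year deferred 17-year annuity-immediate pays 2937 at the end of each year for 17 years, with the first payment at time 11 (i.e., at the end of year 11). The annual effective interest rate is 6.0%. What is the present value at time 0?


PV at time 10 of the 17-year annuity-immediate:
a_n = 2937 * (1-(1+0.06)^(-17))/0.06 = 30771.7117
Discount back 10 years to time 0:
PV = 30771.7117 * (1+0.06)^(-10)
= 30771.7117 * 0.558395
= 17182.7631


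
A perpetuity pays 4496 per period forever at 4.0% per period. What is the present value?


PV = PMT / i
= 4496 / 0.04
= 112400.0


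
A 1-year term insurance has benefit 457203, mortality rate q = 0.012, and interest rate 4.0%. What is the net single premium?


NSP = benefit * q * v
v = 1/(1+i) = 0.961538
NSP = 457203 * 0.012 * 0.961538
= 5275.4192


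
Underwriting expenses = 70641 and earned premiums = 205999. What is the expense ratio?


Expense ratio = expenses / premiums
= 70641 / 205999
= 0.3429


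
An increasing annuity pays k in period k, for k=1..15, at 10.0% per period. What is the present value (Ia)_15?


(Ia)_n = sum_{k=1}^{n} k * v^k, v = 1/(1+i)
v = 0.909091
Sum computed term by term:
(Ia)_15 = 47.7581


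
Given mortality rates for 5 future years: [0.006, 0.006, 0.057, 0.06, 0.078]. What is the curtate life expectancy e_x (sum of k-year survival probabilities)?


e_x = sum_{k=1}^{n} k_p_x
k_p_x values:
  1_p_x = 0.994
  2_p_x = 0.988036
  3_p_x = 0.931718
  4_p_x = 0.875815
  5_p_x = 0.807501
e_x = 4.5971


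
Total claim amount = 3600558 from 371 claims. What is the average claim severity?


severity = total / number
= 3600558 / 371
= 9705.0081


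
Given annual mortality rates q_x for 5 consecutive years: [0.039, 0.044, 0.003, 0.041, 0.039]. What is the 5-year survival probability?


p_k = 1 - q_k for each year
Survival = product of (1 - q_k)
= 0.961 * 0.956 * 0.997 * 0.959 * 0.961
= 0.8441


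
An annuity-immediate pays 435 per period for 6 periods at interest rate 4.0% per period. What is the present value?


PV = PMT * (1 - (1+i)^(-n)) / i
= 435 * (1 - (1+0.04)^(-6)) / 0.04
= 435 * (1 - 0.790315) / 0.04
= 435 * 5.242137
= 2280.3295


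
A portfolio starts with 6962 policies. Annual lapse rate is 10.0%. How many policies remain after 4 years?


remaining = initial * (1 - lapse)^years
= 6962 * (1 - 0.1)^4
= 6962 * 0.6561
= 4567.7682


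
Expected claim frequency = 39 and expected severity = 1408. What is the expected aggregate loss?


E[S] = E[N] * E[X]
= 39 * 1408
= 54912


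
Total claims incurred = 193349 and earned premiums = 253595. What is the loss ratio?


Loss ratio = claims / premiums
= 193349 / 253595
= 0.7624


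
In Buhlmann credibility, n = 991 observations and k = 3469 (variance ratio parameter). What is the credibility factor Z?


Z = n / (n + k)
= 991 / (991 + 3469)
= 991 / 4460
= 0.2222


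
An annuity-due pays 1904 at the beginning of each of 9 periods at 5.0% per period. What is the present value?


PV_due = PMT * (1-(1+i)^(-n))/i * (1+i)
PV_immediate = 13533.2925
PV_due = 13533.2925 * 1.05
= 14209.9571


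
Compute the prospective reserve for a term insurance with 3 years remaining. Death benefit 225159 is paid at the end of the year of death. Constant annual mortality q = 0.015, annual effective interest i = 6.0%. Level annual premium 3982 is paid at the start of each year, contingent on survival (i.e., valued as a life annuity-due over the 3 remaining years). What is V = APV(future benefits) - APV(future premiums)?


v = 1/(1+i) = 0.943396
APV(future benefits) per unit = sum_{k=0}^{2} k_p_x * q * v^(k+1) = 0.03952
APV(future benefits) = 225159 * 0.03952 = 8898.2691
Life annuity-due factor ä_{x:3} = sum_{k=0}^{2} k_p_x * v^k = 2.792742
APV(future premiums) = 3982 * 2.792742 = 11120.699
V = 8898.2691 - 11120.699
= -2222.4299


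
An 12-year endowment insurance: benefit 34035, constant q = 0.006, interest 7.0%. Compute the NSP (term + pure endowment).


Term component = 1577.046
Pure endowment = 12_p_x * v^12 * benefit = 0.930329 * 0.444012 * 34035 = 14059.0843
NSP = 15636.1303


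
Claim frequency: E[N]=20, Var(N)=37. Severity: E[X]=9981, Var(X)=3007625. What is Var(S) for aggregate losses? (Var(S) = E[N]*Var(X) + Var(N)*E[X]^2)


Var(S) = E[N]*Var(X) + Var(N)*E[X]^2
= 20*3007625 + 37*9981^2
= 60152500 + 3685953357
= 3.7461e+09


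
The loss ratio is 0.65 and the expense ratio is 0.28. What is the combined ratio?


Combined ratio = loss ratio + expense ratio
= 0.65 + 0.28
= 0.93


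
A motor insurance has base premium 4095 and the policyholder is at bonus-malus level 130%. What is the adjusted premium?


adjusted = base * BM_level / 100
= 4095 * 130 / 100
= 4095 * 1.3
= 5323.5


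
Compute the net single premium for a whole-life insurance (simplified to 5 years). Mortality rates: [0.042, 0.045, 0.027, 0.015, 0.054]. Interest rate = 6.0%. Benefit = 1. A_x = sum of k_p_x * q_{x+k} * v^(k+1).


v = 0.943396
Year 0: k_p_x=1.0, q=0.042, term=0.039623
Year 1: k_p_x=0.958, q=0.045, term=0.038368
Year 2: k_p_x=0.91489, q=0.027, term=0.02074
Year 3: k_p_x=0.890188, q=0.015, term=0.010577
Year 4: k_p_x=0.876835, q=0.054, term=0.035382
A_x = 0.1447


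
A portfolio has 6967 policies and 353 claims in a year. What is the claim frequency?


frequency = claims / policies
= 353 / 6967
= 0.0507


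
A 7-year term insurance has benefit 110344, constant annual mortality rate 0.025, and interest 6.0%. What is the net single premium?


NSP = benefit * sum_{k=0}^{n-1} k_p_x * q * v^(k+1)
With constant q=0.025, v=0.943396
Sum = 0.130281
NSP = 110344 * 0.130281
= 14375.6732


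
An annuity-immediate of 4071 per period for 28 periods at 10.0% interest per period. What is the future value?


FV = PMT * ((1+i)^n - 1) / i
= 4071 * ((1.1)^28 - 1) / 0.1
= 4071 * (14.420994 - 1) / 0.1
= 546368.6499


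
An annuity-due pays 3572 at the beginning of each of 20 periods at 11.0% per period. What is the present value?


PV_due = PMT * (1-(1+i)^(-n))/i * (1+i)
PV_immediate = 28445.008
PV_due = 28445.008 * 1.11
= 31573.9589


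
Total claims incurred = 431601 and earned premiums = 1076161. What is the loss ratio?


Loss ratio = claims / premiums
= 431601 / 1076161
= 0.4011


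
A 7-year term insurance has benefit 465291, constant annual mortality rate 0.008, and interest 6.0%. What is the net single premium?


NSP = benefit * sum_{k=0}^{n-1} k_p_x * q * v^(k+1)
With constant q=0.008, v=0.943396
Sum = 0.043683
NSP = 465291 * 0.043683
= 20325.2285


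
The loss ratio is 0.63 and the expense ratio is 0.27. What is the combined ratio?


Combined ratio = loss ratio + expense ratio
= 0.63 + 0.27
= 0.9


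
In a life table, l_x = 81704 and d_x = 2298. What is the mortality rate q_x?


q_x = d_x / l_x
= 2298 / 81704
= 0.0281


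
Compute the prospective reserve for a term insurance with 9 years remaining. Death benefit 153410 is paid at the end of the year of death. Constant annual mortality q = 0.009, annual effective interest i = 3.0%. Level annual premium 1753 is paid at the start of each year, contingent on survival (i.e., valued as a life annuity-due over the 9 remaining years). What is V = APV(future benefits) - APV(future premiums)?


v = 1/(1+i) = 0.970874
APV(future benefits) per unit = sum_{k=0}^{8} k_p_x * q * v^(k+1) = 0.067725
APV(future benefits) = 153410 * 0.067725 = 10389.673
Life annuity-due factor ä_{x:9} = sum_{k=0}^{8} k_p_x * v^k = 7.750736
APV(future premiums) = 1753 * 7.750736 = 13587.0396
V = 10389.673 - 13587.0396
= -3197.3666


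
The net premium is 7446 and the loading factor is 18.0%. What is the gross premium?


Gross = net * (1 + loading)
= 7446 * (1 + 0.18)
= 7446 * 1.18
= 8786.28


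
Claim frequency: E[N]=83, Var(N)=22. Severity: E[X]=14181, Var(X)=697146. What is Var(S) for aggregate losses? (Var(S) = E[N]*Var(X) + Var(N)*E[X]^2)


Var(S) = E[N]*Var(X) + Var(N)*E[X]^2
= 83*697146 + 22*14181^2
= 57863118 + 4424216742
= 4.4821e+09


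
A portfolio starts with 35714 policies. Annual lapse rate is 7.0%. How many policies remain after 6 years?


remaining = initial * (1 - lapse)^years
= 35714 * (1 - 0.07)^6
= 35714 * 0.64699
= 23106.6074


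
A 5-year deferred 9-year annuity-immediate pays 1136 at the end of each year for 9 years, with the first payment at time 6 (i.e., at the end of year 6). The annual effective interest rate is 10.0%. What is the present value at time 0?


PV at time 5 of the 9-year annuity-immediate:
a_n = 1136 * (1-(1+0.1)^(-9))/0.1 = 6542.2511
Discount back 5 years to time 0:
PV = 6542.2511 * (1+0.1)^(-5)
= 6542.2511 * 0.620921
= 4062.2232


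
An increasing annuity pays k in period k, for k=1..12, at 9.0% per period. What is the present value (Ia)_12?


(Ia)_n = sum_{k=1}^{n} k * v^k, v = 1/(1+i)
v = 0.917431
Sum computed term by term:
(Ia)_12 = 39.3197


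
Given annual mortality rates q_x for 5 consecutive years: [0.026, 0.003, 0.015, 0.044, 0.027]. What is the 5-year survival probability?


p_k = 1 - q_k for each year
Survival = product of (1 - q_k)
= 0.974 * 0.997 * 0.985 * 0.956 * 0.973
= 0.8897


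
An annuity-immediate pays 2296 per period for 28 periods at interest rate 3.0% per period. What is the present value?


PV = PMT * (1 - (1+i)^(-n)) / i
= 2296 * (1 - (1+0.03)^(-28)) / 0.03
= 2296 * (1 - 0.437077) / 0.03
= 2296 * 18.764108
= 43082.3925


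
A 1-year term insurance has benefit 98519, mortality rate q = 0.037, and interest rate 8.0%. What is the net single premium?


NSP = benefit * q * v
v = 1/(1+i) = 0.925926
NSP = 98519 * 0.037 * 0.925926
= 3375.188


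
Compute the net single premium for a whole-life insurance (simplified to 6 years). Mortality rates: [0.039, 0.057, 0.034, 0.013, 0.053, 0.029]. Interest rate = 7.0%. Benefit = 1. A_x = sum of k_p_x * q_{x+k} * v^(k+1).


v = 0.934579
Year 0: k_p_x=1.0, q=0.039, term=0.036449
Year 1: k_p_x=0.961, q=0.057, term=0.047844
Year 2: k_p_x=0.906223, q=0.034, term=0.025151
Year 3: k_p_x=0.875411, q=0.013, term=0.008682
Year 4: k_p_x=0.864031, q=0.053, term=0.03265
Year 5: k_p_x=0.818237, q=0.029, term=0.015812
A_x = 0.1666


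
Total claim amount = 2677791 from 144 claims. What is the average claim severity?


severity = total / number
= 2677791 / 144
= 18595.7708


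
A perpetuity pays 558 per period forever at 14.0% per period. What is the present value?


PV = PMT / i
= 558 / 0.14
= 3985.7143


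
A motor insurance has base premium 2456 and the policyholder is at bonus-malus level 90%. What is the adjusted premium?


adjusted = base * BM_level / 100
= 2456 * 90 / 100
= 2456 * 0.9
= 2210.4


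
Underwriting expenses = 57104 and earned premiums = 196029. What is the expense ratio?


Expense ratio = expenses / premiums
= 57104 / 196029
= 0.2913


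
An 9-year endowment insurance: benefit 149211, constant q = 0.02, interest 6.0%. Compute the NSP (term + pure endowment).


Term component = 18894.066
Pure endowment = 9_p_x * v^9 * benefit = 0.833748 * 0.591898 * 149211 = 73634.7361
NSP = 92528.8021


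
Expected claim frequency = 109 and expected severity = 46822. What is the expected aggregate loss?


E[S] = E[N] * E[X]
= 109 * 46822
= 5.1036e+06


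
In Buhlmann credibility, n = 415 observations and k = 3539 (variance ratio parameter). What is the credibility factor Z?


Z = n / (n + k)
= 415 / (415 + 3539)
= 415 / 3954
= 0.105


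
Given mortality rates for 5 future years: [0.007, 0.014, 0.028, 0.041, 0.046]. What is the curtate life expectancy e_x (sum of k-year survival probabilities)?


e_x = sum_{k=1}^{n} k_p_x
k_p_x values:
  1_p_x = 0.993
  2_p_x = 0.979098
  3_p_x = 0.951683
  4_p_x = 0.912664
  5_p_x = 0.870682
e_x = 4.7071


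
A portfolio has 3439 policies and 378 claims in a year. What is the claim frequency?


frequency = claims / policies
= 378 / 3439
= 0.1099


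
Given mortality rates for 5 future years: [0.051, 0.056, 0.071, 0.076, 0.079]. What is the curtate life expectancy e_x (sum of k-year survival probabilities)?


e_x = sum_{k=1}^{n} k_p_x
k_p_x values:
  1_p_x = 0.949
  2_p_x = 0.895856
  3_p_x = 0.83225
  4_p_x = 0.768999
  5_p_x = 0.708248
e_x = 4.1544


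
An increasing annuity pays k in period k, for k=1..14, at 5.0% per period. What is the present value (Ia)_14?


(Ia)_n = sum_{k=1}^{n} k * v^k, v = 1/(1+i)
v = 0.952381
Sum computed term by term:
(Ia)_14 = 66.4524


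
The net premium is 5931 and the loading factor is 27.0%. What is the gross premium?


Gross = net * (1 + loading)
= 5931 * (1 + 0.27)
= 5931 * 1.27
= 7532.37


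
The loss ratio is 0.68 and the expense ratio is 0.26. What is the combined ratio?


Combined ratio = loss ratio + expense ratio
= 0.68 + 0.26
= 0.94


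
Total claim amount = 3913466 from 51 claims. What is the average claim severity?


severity = total / number
= 3913466 / 51
= 76734.6275


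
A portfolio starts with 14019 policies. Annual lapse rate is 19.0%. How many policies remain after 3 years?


remaining = initial * (1 - lapse)^years
= 14019 * (1 - 0.19)^3
= 14019 * 0.531441
= 7450.2714


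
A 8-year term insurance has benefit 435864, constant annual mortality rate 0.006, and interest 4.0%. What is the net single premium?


NSP = benefit * sum_{k=0}^{n-1} k_p_x * q * v^(k+1)
With constant q=0.006, v=0.961538
Sum = 0.039607
NSP = 435864 * 0.039607
= 17263.3504


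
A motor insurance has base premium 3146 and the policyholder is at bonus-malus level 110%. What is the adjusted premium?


adjusted = base * BM_level / 100
= 3146 * 110 / 100
= 3146 * 1.1
= 3460.6


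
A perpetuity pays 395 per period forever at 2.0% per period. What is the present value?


PV = PMT / i
= 395 / 0.02
= 19750.0


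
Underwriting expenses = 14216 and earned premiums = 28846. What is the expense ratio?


Expense ratio = expenses / premiums
= 14216 / 28846
= 0.4928


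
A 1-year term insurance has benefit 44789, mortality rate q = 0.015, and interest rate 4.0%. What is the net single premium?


NSP = benefit * q * v
v = 1/(1+i) = 0.961538
NSP = 44789 * 0.015 * 0.961538
= 645.9952


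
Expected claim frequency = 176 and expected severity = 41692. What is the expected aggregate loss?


E[S] = E[N] * E[X]
= 176 * 41692
= 7.3378e+06


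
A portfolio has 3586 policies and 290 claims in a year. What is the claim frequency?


frequency = claims / policies
= 290 / 3586
= 0.0809


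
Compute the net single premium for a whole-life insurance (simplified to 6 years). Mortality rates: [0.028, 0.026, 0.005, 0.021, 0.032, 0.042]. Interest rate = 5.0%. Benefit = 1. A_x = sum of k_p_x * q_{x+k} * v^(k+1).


v = 0.952381
Year 0: k_p_x=1.0, q=0.028, term=0.026667
Year 1: k_p_x=0.972, q=0.026, term=0.022922
Year 2: k_p_x=0.946728, q=0.005, term=0.004089
Year 3: k_p_x=0.941994, q=0.021, term=0.016275
Year 4: k_p_x=0.922212, q=0.032, term=0.023122
Year 5: k_p_x=0.892702, q=0.042, term=0.027978
A_x = 0.1211


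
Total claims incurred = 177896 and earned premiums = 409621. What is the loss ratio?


Loss ratio = claims / premiums
= 177896 / 409621
= 0.4343


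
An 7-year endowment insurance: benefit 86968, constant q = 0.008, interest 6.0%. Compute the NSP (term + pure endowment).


Term component = 3799.0085
Pure endowment = 7_p_x * v^7 * benefit = 0.945326 * 0.665057 * 86968 = 54676.4276
NSP = 58475.4361


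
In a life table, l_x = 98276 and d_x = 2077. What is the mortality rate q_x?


q_x = d_x / l_x
= 2077 / 98276
= 0.0211


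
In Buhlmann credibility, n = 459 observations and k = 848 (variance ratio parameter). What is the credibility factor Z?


Z = n / (n + k)
= 459 / (459 + 848)
= 459 / 1307
= 0.3512


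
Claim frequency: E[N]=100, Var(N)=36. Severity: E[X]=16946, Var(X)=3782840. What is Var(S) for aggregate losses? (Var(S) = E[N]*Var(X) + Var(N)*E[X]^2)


Var(S) = E[N]*Var(X) + Var(N)*E[X]^2
= 100*3782840 + 36*16946^2
= 378284000 + 10338008976
= 1.0716e+10


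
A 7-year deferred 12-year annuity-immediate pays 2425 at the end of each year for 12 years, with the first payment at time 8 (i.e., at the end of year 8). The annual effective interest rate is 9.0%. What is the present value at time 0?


PV at time 7 of the 12-year annuity-immediate:
a_n = 2425 * (1-(1+0.09)^(-12))/0.09 = 17364.7588
Discount back 7 years to time 0:
PV = 17364.7588 * (1+0.09)^(-7)
= 17364.7588 * 0.547034
= 9499.1177


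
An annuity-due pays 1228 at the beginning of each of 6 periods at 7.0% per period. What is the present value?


PV_due = PMT * (1-(1+i)^(-n))/i * (1+i)
PV_immediate = 5853.3107
PV_due = 5853.3107 * 1.07
= 6263.0425


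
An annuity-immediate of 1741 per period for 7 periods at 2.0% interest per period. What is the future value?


FV = PMT * ((1+i)^n - 1) / i
= 1741 * ((1.02)^7 - 1) / 0.02
= 1741 * (1.148686 - 1) / 0.02
= 12943.0874


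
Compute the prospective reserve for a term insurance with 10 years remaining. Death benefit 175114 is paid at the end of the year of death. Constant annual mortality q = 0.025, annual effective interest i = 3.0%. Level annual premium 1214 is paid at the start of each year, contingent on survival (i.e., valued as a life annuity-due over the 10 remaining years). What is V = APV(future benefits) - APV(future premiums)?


v = 1/(1+i) = 0.970874
APV(future benefits) per unit = sum_{k=0}^{9} k_p_x * q * v^(k+1) = 0.191972
APV(future benefits) = 175114 * 0.191972 = 33616.9413
Life annuity-due factor ä_{x:10} = sum_{k=0}^{9} k_p_x * v^k = 7.909236
APV(future premiums) = 1214 * 7.909236 = 9601.8127
V = 33616.9413 - 9601.8127
= 24015.1286


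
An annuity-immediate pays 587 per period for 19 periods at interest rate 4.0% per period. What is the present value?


PV = PMT * (1 - (1+i)^(-n)) / i
= 587 * (1 - (1+0.04)^(-19)) / 0.04
= 587 * (1 - 0.474642) / 0.04
= 587 * 13.133939
= 7709.6224


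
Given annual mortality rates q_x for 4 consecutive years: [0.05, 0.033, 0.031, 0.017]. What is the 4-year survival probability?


p_k = 1 - q_k for each year
Survival = product of (1 - q_k)
= 0.95 * 0.967 * 0.969 * 0.983
= 0.875


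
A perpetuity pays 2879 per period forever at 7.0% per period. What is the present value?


PV = PMT / i
= 2879 / 0.07
= 41128.5714


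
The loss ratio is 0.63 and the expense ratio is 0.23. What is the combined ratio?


Combined ratio = loss ratio + expense ratio
= 0.63 + 0.23
= 0.86


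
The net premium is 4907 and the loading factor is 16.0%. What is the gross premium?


Gross = net * (1 + loading)
= 4907 * (1 + 0.16)
= 4907 * 1.16
= 5692.12


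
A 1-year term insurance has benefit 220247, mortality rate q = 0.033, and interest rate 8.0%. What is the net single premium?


NSP = benefit * q * v
v = 1/(1+i) = 0.925926
NSP = 220247 * 0.033 * 0.925926
= 6729.7694


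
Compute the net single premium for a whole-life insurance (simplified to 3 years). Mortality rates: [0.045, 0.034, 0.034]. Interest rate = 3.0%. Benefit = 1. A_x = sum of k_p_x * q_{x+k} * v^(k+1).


v = 0.970874
Year 0: k_p_x=1.0, q=0.045, term=0.043689
Year 1: k_p_x=0.955, q=0.034, term=0.030606
Year 2: k_p_x=0.92253, q=0.034, term=0.028704
A_x = 0.103


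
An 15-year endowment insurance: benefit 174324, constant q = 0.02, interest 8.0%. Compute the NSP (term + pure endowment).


Term component = 26747.3059
Pure endowment = 15_p_x * v^15 * benefit = 0.738569 * 0.315242 * 174324 = 40587.4705
NSP = 67334.7764


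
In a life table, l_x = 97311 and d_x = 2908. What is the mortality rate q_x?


q_x = d_x / l_x
= 2908 / 97311
= 0.0299


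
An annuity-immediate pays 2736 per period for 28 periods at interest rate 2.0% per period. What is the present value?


PV = PMT * (1 - (1+i)^(-n)) / i
= 2736 * (1 - (1+0.02)^(-28)) / 0.02
= 2736 * (1 - 0.574375) / 0.02
= 2736 * 21.281272
= 58225.5612


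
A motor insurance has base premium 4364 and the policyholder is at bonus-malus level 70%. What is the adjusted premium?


adjusted = base * BM_level / 100
= 4364 * 70 / 100
= 4364 * 0.7
= 3054.8


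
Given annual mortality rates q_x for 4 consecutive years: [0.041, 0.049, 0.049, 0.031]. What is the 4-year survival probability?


p_k = 1 - q_k for each year
Survival = product of (1 - q_k)
= 0.959 * 0.951 * 0.951 * 0.969
= 0.8404


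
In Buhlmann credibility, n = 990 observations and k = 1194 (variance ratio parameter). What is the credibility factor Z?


Z = n / (n + k)
= 990 / (990 + 1194)
= 990 / 2184
= 0.4533


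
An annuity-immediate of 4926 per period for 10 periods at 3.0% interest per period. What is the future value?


FV = PMT * ((1+i)^n - 1) / i
= 4926 * ((1.03)^10 - 1) / 0.03
= 4926 * (1.343916 - 1) / 0.03
= 56471.0695


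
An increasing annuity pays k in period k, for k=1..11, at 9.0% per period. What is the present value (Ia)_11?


(Ia)_n = sum_{k=1}^{n} k * v^k, v = 1/(1+i)
v = 0.917431
Sum computed term by term:
(Ia)_11 = 35.0533


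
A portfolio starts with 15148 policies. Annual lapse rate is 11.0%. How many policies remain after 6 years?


remaining = initial * (1 - lapse)^years
= 15148 * (1 - 0.11)^6
= 15148 * 0.496981
= 7528.2726


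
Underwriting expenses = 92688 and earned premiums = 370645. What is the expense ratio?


Expense ratio = expenses / premiums
= 92688 / 370645
= 0.2501


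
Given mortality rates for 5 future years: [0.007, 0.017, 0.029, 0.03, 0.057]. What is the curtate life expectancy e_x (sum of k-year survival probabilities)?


e_x = sum_{k=1}^{n} k_p_x
k_p_x values:
  1_p_x = 0.993
  2_p_x = 0.976119
  3_p_x = 0.947812
  4_p_x = 0.919377
  5_p_x = 0.866973
e_x = 4.7033


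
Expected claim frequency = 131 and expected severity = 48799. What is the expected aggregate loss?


E[S] = E[N] * E[X]
= 131 * 48799
= 6.3927e+06


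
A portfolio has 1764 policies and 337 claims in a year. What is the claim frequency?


frequency = claims / policies
= 337 / 1764
= 0.191


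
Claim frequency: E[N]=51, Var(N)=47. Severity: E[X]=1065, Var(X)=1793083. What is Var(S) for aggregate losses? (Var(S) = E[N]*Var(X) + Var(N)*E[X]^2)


Var(S) = E[N]*Var(X) + Var(N)*E[X]^2
= 51*1793083 + 47*1065^2
= 91447233 + 53308575
= 1.4476e+08


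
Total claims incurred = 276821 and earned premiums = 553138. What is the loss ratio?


Loss ratio = claims / premiums
= 276821 / 553138
= 0.5005


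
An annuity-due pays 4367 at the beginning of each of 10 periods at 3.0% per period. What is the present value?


PV_due = PMT * (1-(1+i)^(-n))/i * (1+i)
PV_immediate = 37251.3958
PV_due = 37251.3958 * 1.03
= 38368.9377


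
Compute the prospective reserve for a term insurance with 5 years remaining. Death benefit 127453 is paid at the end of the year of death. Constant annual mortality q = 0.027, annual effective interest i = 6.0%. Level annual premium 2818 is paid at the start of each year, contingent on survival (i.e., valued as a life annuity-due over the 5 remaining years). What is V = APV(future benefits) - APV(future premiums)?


v = 1/(1+i) = 0.943396
APV(future benefits) per unit = sum_{k=0}^{4} k_p_x * q * v^(k+1) = 0.108099
APV(future benefits) = 127453 * 0.108099 = 13777.5528
Life annuity-due factor ä_{x:5} = sum_{k=0}^{4} k_p_x * v^k = 4.24389
APV(future premiums) = 2818 * 4.24389 = 11959.2821
V = 13777.5528 - 11959.2821
= 1818.2707


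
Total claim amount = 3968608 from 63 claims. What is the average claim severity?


severity = total / number
= 3968608 / 63
= 62993.7778


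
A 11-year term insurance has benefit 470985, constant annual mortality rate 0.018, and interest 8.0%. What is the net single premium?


NSP = benefit * sum_{k=0}^{n-1} k_p_x * q * v^(k+1)
With constant q=0.018, v=0.925926
Sum = 0.119166
NSP = 470985 * 0.119166
= 56125.295


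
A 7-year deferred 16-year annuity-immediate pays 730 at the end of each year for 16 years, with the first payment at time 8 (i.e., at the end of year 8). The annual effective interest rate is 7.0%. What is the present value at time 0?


PV at time 7 of the 16-year annuity-immediate:
a_n = 730 * (1-(1+0.07)^(-16))/0.07 = 6896.0535
Discount back 7 years to time 0:
PV = 6896.0535 * (1+0.07)^(-7)
= 6896.0535 * 0.62275
= 4294.5155


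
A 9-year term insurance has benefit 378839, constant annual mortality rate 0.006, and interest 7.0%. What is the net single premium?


NSP = benefit * sum_{k=0}^{n-1} k_p_x * q * v^(k+1)
With constant q=0.006, v=0.934579
Sum = 0.038269
NSP = 378839 * 0.038269
= 14497.8751


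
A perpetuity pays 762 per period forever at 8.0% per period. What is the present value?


PV = PMT / i
= 762 / 0.08
= 9525.0


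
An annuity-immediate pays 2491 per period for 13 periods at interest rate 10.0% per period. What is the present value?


PV = PMT * (1 - (1+i)^(-n)) / i
= 2491 * (1 - (1+0.1)^(-13)) / 0.1
= 2491 * (1 - 0.289664) / 0.1
= 2491 * 7.103356
= 17694.4603


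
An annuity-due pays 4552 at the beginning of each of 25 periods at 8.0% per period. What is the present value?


PV_due = PMT * (1-(1+i)^(-n))/i * (1+i)
PV_immediate = 48591.5812
PV_due = 48591.5812 * 1.08
= 52478.9077


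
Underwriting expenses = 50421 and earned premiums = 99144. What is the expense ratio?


Expense ratio = expenses / premiums
= 50421 / 99144
= 0.5086


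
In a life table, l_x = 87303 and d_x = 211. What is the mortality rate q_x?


q_x = d_x / l_x
= 211 / 87303
= 0.0024


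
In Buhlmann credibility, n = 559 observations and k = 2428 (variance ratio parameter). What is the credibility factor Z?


Z = n / (n + k)
= 559 / (559 + 2428)
= 559 / 2987
= 0.1871


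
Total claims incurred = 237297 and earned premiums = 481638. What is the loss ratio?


Loss ratio = claims / premiums
= 237297 / 481638
= 0.4927


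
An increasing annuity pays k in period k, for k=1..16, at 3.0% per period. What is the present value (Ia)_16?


(Ia)_n = sum_{k=1}^{n} k * v^k, v = 1/(1+i)
v = 0.970874
Sum computed term by term:
(Ia)_16 = 98.9088


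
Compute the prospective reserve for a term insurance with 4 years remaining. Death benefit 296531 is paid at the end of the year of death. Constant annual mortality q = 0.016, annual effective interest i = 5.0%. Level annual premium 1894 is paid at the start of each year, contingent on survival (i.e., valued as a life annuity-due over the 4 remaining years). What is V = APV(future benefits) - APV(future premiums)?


v = 1/(1+i) = 0.952381
APV(future benefits) per unit = sum_{k=0}^{3} k_p_x * q * v^(k+1) = 0.055442
APV(future benefits) = 296531 * 0.055442 = 16440.4146
Life annuity-due factor ä_{x:4} = sum_{k=0}^{3} k_p_x * v^k = 3.638413
APV(future premiums) = 1894 * 3.638413 = 6891.154
V = 16440.4146 - 6891.154
= 9549.2606


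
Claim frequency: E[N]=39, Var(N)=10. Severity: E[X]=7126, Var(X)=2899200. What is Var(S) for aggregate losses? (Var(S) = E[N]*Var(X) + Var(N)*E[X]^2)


Var(S) = E[N]*Var(X) + Var(N)*E[X]^2
= 39*2899200 + 10*7126^2
= 113068800 + 507798760
= 6.2087e+08


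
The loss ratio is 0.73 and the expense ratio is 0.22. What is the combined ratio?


Combined ratio = loss ratio + expense ratio
= 0.73 + 0.22
= 0.95


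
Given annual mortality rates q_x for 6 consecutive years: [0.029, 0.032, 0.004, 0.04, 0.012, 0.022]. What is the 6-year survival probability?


p_k = 1 - q_k for each year
Survival = product of (1 - q_k)
= 0.971 * 0.968 * 0.996 * 0.96 * 0.988 * 0.978
= 0.8684


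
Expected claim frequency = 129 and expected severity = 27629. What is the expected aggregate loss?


E[S] = E[N] * E[X]
= 129 * 27629
= 3.5641e+06


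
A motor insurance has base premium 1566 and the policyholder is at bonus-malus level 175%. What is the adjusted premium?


adjusted = base * BM_level / 100
= 1566 * 175 / 100
= 1566 * 1.75
= 2740.5


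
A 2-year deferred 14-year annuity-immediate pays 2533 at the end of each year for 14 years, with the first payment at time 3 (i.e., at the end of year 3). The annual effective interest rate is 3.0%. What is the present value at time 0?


PV at time 2 of the 14-year annuity-immediate:
a_n = 2533 * (1-(1+0.03)^(-14))/0.03 = 28612.9533
Discount back 2 years to time 0:
PV = 28612.9533 * (1+0.03)^(-2)
= 28612.9533 * 0.942596
= 26970.4527


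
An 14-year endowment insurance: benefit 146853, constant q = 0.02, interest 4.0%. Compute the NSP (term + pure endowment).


Term component = 27647.0626
Pure endowment = 14_p_x * v^14 * benefit = 0.753642 * 0.577475 * 146853 = 63911.8123
NSP = 91558.8748


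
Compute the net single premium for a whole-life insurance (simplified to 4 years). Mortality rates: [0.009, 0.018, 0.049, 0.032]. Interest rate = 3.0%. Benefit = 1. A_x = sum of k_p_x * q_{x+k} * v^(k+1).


v = 0.970874
Year 0: k_p_x=1.0, q=0.009, term=0.008738
Year 1: k_p_x=0.991, q=0.018, term=0.016814
Year 2: k_p_x=0.973162, q=0.049, term=0.043638
Year 3: k_p_x=0.925477, q=0.032, term=0.026313
A_x = 0.0955


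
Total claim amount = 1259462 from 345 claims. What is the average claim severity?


severity = total / number
= 1259462 / 345
= 3650.6145


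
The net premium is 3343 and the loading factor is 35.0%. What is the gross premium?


Gross = net * (1 + loading)
= 3343 * (1 + 0.35)
= 3343 * 1.35
= 4513.05


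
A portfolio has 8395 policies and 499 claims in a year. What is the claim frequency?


frequency = claims / policies
= 499 / 8395
= 0.0594


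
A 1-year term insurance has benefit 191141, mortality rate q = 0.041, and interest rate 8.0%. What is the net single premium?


NSP = benefit * q * v
v = 1/(1+i) = 0.925926
NSP = 191141 * 0.041 * 0.925926
= 7256.2787


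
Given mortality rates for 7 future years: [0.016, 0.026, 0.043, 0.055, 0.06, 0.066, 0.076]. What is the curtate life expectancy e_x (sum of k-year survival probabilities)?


e_x = sum_{k=1}^{n} k_p_x
k_p_x values:
  1_p_x = 0.984
  2_p_x = 0.958416
  3_p_x = 0.917204
  4_p_x = 0.866758
  5_p_x = 0.814752
  6_p_x = 0.760979
  7_p_x = 0.703144
e_x = 6.0053


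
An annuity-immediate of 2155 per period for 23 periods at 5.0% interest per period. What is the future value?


FV = PMT * ((1+i)^n - 1) / i
= 2155 * ((1.05)^23 - 1) / 0.05
= 2155 * (3.071524 - 1) / 0.05
= 89282.6739


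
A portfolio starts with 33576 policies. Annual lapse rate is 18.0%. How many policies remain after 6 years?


remaining = initial * (1 - lapse)^years
= 33576 * (1 - 0.18)^6
= 33576 * 0.304007
= 10207.328


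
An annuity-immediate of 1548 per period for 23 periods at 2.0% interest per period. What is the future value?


FV = PMT * ((1+i)^n - 1) / i
= 1548 * ((1.02)^23 - 1) / 0.02
= 1548 * (1.576899 - 1) / 0.02
= 44652.003


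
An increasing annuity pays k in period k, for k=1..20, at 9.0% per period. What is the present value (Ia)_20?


(Ia)_n = sum_{k=1}^{n} k * v^k, v = 1/(1+i)
v = 0.917431
Sum computed term by term:
(Ia)_20 = 70.9055


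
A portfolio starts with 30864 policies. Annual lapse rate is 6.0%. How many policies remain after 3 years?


remaining = initial * (1 - lapse)^years
= 30864 * (1 - 0.06)^3
= 30864 * 0.830584
= 25635.1446


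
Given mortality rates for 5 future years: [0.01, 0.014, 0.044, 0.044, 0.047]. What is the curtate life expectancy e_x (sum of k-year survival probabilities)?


e_x = sum_{k=1}^{n} k_p_x
k_p_x values:
  1_p_x = 0.99
  2_p_x = 0.97614
  3_p_x = 0.93319
  4_p_x = 0.892129
  5_p_x = 0.850199
e_x = 4.6417


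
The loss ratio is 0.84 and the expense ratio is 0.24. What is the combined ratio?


Combined ratio = loss ratio + expense ratio
= 0.84 + 0.24
= 1.08


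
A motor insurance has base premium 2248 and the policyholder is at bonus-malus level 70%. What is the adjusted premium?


adjusted = base * BM_level / 100
= 2248 * 70 / 100
= 2248 * 0.7
= 1573.6


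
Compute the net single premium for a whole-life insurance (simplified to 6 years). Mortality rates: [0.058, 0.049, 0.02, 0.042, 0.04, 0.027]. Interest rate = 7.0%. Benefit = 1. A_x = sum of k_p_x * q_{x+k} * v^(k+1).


v = 0.934579
Year 0: k_p_x=1.0, q=0.058, term=0.054206
Year 1: k_p_x=0.942, q=0.049, term=0.040316
Year 2: k_p_x=0.895842, q=0.02, term=0.014625
Year 3: k_p_x=0.877925, q=0.042, term=0.02813
Year 4: k_p_x=0.841052, q=0.04, term=0.023986
Year 5: k_p_x=0.80741, q=0.027, term=0.014526
A_x = 0.1758


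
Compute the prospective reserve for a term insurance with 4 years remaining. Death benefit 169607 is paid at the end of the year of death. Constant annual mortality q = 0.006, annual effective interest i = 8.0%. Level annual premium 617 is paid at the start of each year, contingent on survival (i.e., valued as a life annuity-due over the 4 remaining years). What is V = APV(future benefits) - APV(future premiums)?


v = 1/(1+i) = 0.925926
APV(future benefits) per unit = sum_{k=0}^{3} k_p_x * q * v^(k+1) = 0.019706
APV(future benefits) = 169607 * 0.019706 = 3342.2763
Life annuity-due factor ä_{x:4} = sum_{k=0}^{3} k_p_x * v^k = 3.547081
APV(future premiums) = 617 * 3.547081 = 2188.5489
V = 3342.2763 - 2188.5489
= 1153.7274


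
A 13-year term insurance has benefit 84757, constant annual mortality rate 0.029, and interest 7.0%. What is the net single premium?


NSP = benefit * sum_{k=0}^{n-1} k_p_x * q * v^(k+1)
With constant q=0.029, v=0.934579
Sum = 0.210016
NSP = 84757 * 0.210016
= 17800.3339


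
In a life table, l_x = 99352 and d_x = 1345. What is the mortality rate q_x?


q_x = d_x / l_x
= 1345 / 99352
= 0.0135


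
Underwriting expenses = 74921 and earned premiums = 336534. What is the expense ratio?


Expense ratio = expenses / premiums
= 74921 / 336534
= 0.2226


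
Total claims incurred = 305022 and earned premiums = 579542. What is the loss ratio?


Loss ratio = claims / premiums
= 305022 / 579542
= 0.5263


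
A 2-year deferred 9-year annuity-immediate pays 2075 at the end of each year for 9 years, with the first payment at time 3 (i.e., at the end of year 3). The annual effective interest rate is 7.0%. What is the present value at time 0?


PV at time 2 of the 9-year annuity-immediate:
a_n = 2075 * (1-(1+0.07)^(-9))/0.07 = 13519.1069
Discount back 2 years to time 0:
PV = 13519.1069 * (1+0.07)^(-2)
= 13519.1069 * 0.873439
= 11808.1116


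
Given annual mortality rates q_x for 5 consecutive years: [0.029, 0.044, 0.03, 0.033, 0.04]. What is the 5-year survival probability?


p_k = 1 - q_k for each year
Survival = product of (1 - q_k)
= 0.971 * 0.956 * 0.97 * 0.967 * 0.96
= 0.8359


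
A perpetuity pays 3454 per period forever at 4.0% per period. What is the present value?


PV = PMT / i
= 3454 / 0.04
= 86350.0


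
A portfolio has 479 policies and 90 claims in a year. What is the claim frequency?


frequency = claims / policies
= 90 / 479
= 0.1879


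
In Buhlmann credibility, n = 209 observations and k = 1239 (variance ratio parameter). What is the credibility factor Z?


Z = n / (n + k)
= 209 / (209 + 1239)
= 209 / 1448
= 0.1443


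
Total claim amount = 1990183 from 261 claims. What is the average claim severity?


severity = total / number
= 1990183 / 261
= 7625.2222


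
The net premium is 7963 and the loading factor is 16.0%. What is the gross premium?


Gross = net * (1 + loading)
= 7963 * (1 + 0.16)
= 7963 * 1.16
= 9237.08


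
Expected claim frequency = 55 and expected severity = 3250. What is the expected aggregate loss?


E[S] = E[N] * E[X]
= 55 * 3250
= 178750


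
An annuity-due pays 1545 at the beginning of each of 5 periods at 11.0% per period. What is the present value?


PV_due = PMT * (1-(1+i)^(-n))/i * (1+i)
PV_immediate = 5710.1609
PV_due = 5710.1609 * 1.11
= 6338.2786


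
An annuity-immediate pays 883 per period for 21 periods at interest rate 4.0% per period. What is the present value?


PV = PMT * (1 - (1+i)^(-n)) / i
= 883 * (1 - (1+0.04)^(-21)) / 0.04
= 883 * (1 - 0.438834) / 0.04
= 883 * 14.02916
= 12387.7482


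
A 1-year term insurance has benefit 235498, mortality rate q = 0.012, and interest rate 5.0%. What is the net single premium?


NSP = benefit * q * v
v = 1/(1+i) = 0.952381
NSP = 235498 * 0.012 * 0.952381
= 2691.4057


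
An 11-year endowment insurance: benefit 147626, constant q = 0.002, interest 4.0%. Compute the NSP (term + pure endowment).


Term component = 2562.8422
Pure endowment = 11_p_x * v^11 * benefit = 0.978219 * 0.649581 * 147626 = 93806.3147
NSP = 96369.1568
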